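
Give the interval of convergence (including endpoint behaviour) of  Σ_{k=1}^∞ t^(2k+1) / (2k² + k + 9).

[-1, 1]

Apply the ratio test: |a_{k+1}| / |a_k| = (2k² + k + 9)/(2(k+1)² + (k+1) + 9), which tends to 1 as k → ∞.
Successive powers of t differ by 2, so the series converges when |t|² · 1 < 1, i.e. |t| < √(1) = 1. So R = 1.
At t = 1: absolute convergence follows by limit comparison with Σ 1/k².
Check t = -1: the series is dominated by a constant times Σ 1/k², which converges (p = 2 > 1).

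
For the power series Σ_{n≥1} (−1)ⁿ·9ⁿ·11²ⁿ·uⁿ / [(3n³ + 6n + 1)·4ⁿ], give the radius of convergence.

R = 4/1089

Ratio test: |a_{n+1}/a_n| = [(3n³ + 6n + 1)/(3(n+1)³ + 6(n+1) + 1)] · 9·121/4 → 1089/4 as n → ∞.
The series converges when 1089/4 · |u| < 1, giving R = 4/1089.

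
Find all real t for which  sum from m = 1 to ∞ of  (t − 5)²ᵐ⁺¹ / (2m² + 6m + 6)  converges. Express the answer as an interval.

[4, 6]

Ratio test: |a_{m+1}/a_m| = (2m² + 6m + 6)/(2(m+1)² + 6(m+1) + 6) → 1 as m → ∞.
Successive powers of (t − 5) differ by 2, so the series converges when |t − 5|² · 1 < 1, i.e. |t − 5| < √(1) = 1. So R = 1.
At t = 6: absolute convergence follows by limit comparison with Σ 1/m².
At t = 4: absolute convergence follows by limit comparison with Σ 1/m².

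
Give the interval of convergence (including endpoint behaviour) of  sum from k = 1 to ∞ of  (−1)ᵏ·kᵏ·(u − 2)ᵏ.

Root test: |a_k|^(1/k) = k → ∞.
Since the k-th root of |a_k| is unbounded, the series converges only at u = 2; R = 0.

{2}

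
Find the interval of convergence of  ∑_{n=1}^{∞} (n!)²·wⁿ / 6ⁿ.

{0}

The ratio of consecutive coefficients is (n+1)² · 1/6 → ∞.
Since the ratio → ∞, the series diverges for every w ≠ 0, and R = 0.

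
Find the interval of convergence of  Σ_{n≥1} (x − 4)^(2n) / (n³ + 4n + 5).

By the ratio test, |a_{n+1}/a_n| = (n³ + 4n + 5)/((n+1)³ + 4(n+1) + 5) → 1.
Since the exponent of (x − 4) increases by 2 each term, convergence requires |x − 4|² < 1, hence R = 1.
When x = 5, the terms are on the order of 1/n³, so the series converges absolutely by comparison with the p-series (p = 3 > 1).
At x = 3: the series is dominated by a constant times Σ 1/n³, which converges (p = 3 > 1).

[3, 5]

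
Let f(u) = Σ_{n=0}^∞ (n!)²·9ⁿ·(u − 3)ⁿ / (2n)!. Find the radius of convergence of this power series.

Ratio test: |a_{n+1}/a_n| = (n+1)²/[(2n+1)·(2n+2)] · 9 → 9/4 as n → ∞.
Hence the series converges for |u − 3| < 1/(9/4) = 4/9, so the radius of convergence is 4/9.

R = 4/9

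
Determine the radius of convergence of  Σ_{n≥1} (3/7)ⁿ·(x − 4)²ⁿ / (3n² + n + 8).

Ratio test: |a_{n+1}/a_n| = [(3n² + n + 8)/(3(n+1)² + (n+1) + 8)] · 3/7 → 3/7 as n → ∞.
Since the exponent of (x − 4) increases by 2 each term, convergence requires |x − 4|² < 7/3, hence R = √21/3.

R = √21/3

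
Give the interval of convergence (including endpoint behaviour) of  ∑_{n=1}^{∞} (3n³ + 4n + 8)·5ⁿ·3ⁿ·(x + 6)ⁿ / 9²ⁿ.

(-57/5, -3/5)

The ratio of consecutive coefficients is [(3(n+1)³ + 4(n+1) + 8)/(3n³ + 4n + 8)] · 5·3/81 → 5/27.
Hence the series converges for |x + 6| < 1/(5/27) = 27/5, so the radius of convergence is 27/5.
Check x = -3/5: the n-th term does not approach 0; divergence by the term test.
At x = -57/5: the terms do not tend to 0, so the series diverges.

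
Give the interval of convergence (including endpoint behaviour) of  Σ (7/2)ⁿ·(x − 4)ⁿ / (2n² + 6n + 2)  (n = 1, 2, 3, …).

[26/7, 30/7]

The ratio of consecutive coefficients is [(2n² + 6n + 2)/(2(n+1)² + 6(n+1) + 2)] · 7/2 → 7/2.
The series converges when 7/2 · |x − 4| < 1, giving R = 2/7.
When x = 30/7, the series is dominated by a constant times Σ 1/n², which converges (p = 2 > 1).
Endpoint x = 26/7: the series is dominated by a constant times Σ 1/n², which converges (p = 2 > 1).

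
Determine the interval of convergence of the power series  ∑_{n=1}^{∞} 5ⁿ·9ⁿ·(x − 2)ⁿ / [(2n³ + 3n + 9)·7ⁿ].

The ratio of consecutive coefficients is [(2n³ + 3n + 9)/(2(n+1)³ + 3(n+1) + 9)] · 5·9/7 → 45/7.
The series converges when 45/7 · |x − 2| < 1, giving R = 7/45.
Check x = 97/45: the terms are on the order of 1/n³, so the series converges absolutely by comparison with the p-series (p = 3 > 1).
When x = 83/45, the terms are on the order of 1/n³, so the series converges absolutely by comparison with the p-series (p = 3 > 1).

[83/45, 97/45]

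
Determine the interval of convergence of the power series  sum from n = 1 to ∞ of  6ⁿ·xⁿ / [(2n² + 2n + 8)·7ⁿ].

[-7/6, 7/6]

Apply the ratio test: |a_{n+1}| / |a_n| = [(2n² + 2n + 8)/(2(n+1)² + 2(n+1) + 8)] · 6/7, which tends to 6/7 as n → ∞.
Convergence for |x| · 6/7 < 1, i.e. |x| < 7/6. So R = 7/6.
Endpoint x = 7/6: the series is dominated by a constant times Σ 1/n², which converges (p = 2 > 1).
At x = -7/6: absolute convergence follows by limit comparison with Σ 1/n².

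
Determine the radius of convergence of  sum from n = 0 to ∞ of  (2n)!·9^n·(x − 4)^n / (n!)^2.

R = 1/36

Ratio test: |a_{n+1}/a_n| = (2n+1)·(2n+2)/(n+1)² · 9 → 36 as n → ∞.
Convergence for |x − 4| · 36 < 1, i.e. |x − 4| < 1/36. So R = 1/36.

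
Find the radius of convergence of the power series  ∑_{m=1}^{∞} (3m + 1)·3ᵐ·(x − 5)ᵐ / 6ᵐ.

Apply the ratio test: |a_{m+1}| / |a_m| = [(3(m+1) + 1)/(3m + 1)] · 3/6, which tends to 1/2 as m → ∞.
Hence the series converges for |x − 5| < 1/(1/2) = 2, so the radius of convergence is 2.

R = 2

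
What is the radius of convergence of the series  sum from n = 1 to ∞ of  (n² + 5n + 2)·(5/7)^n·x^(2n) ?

R = √35/5

By the ratio test, |a_{n+1}/a_n| = [((n+1)² + 5(n+1) + 2)/(n² + 5n + 2)] · 5/7 → 5/7.
Since the exponent of x increases by 2 each term, convergence requires |x|² < 7/5, hence R = √35/5.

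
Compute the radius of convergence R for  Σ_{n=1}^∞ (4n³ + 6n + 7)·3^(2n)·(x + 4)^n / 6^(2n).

R = 4

Ratio test: |a_{n+1}/a_n| = [(4(n+1)³ + 6(n+1) + 7)/(4n³ + 6n + 7)] · 9/36 → 1/4 as n → ∞.
Hence the series converges for |x + 4| < 1/(1/4) = 4, so the radius of convergence is 4.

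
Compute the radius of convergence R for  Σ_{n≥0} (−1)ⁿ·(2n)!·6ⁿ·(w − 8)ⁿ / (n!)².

R = 1/24

By the ratio test, |a_{n+1}/a_n| = (2n+1)·(2n+2)/(n+1)² · 6 → 24.
Hence the series converges for |w − 8| < 1/(24) = 1/24, so the radius of convergence is 1/24.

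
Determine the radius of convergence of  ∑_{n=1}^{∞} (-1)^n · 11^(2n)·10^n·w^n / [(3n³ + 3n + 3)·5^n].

By the ratio test, |a_{n+1}/a_n| = [(3n³ + 3n + 3)/(3(n+1)³ + 3(n+1) + 3)] · 121·10/5 → 242.
Convergence for |w| · 242 < 1, i.e. |w| < 1/242. So R = 1/242.

R = 1/242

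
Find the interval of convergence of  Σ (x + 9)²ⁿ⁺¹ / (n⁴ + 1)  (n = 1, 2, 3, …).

By the ratio test, |a_{n+1}/a_n| = (n⁴ + 1)/((n+1)⁴ + 1) → 1.
Since the exponent of (x + 9) increases by 2 each term, convergence requires |x + 9|² < 1, hence R = 1.
Endpoint x = -8: the series is dominated by a constant times Σ 1/n⁴, which converges (p = 4 > 1).
Check x = -10: the series is dominated by a constant times Σ 1/n⁴, which converges (p = 4 > 1).

[-10, -8]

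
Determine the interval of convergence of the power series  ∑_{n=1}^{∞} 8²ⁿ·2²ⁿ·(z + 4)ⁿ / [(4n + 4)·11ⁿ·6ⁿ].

[-545/128, -479/128)

Apply the ratio test: |a_{n+1}| / |a_n| = [(4n + 4)/(4(n+1) + 4)] · 64·4/(11·6), which tends to 128/33 as n → ∞.
Thus R = 1/(128/33) = 33/128.
At z = -479/128: the terms are asymptotic to a nonzero constant times 1/n, so the series diverges by limit comparison with Σ 1/n.
At z = -545/128: the terms alternate in sign and decrease monotonically to 0 in absolute value (size ~ c/n), so the alternating series test gives convergence.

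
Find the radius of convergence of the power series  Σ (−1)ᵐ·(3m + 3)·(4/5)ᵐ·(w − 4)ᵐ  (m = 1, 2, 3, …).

By the ratio test, |a_{m+1}/a_m| = [(3(m+1) + 3)/(3m + 3)] · 4/5 → 4/5.
Thus R = 1/(4/5) = 5/4.

R = 5/4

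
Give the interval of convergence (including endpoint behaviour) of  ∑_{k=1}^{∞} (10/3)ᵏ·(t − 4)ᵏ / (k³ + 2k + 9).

[37/10, 43/10]

The ratio of consecutive coefficients is [(k³ + 2k + 9)/((k+1)³ + 2(k+1) + 9)] · 10/3 → 10/3.
Thus R = 1/(10/3) = 3/10.
When t = 43/10, absolute convergence follows by limit comparison with Σ 1/k³.
Check t = 37/10: absolute convergence follows by limit comparison with Σ 1/k³.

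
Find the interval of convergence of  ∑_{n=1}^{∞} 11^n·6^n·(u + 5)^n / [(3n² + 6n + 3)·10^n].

Ratio test: |a_{n+1}/a_n| = [(3n² + 6n + 3)/(3(n+1)² + 6(n+1) + 3)] · 11·6/10 → 33/5 as n → ∞.
Hence the series converges for |u + 5| < 1/(33/5) = 5/33, so the radius of convergence is 5/33.
Check u = -160/33: the series is dominated by a constant times Σ 1/n², which converges (p = 2 > 1).
When u = -170/33, absolute convergence follows by limit comparison with Σ 1/n².

[-170/33, -160/33]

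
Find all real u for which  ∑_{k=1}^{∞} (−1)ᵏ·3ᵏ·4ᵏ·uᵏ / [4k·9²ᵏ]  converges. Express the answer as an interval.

(-27/4, 27/4]

Apply the ratio test: |a_{k+1}| / |a_k| = [4k/4(k+1)] · 3·4/81, which tends to 4/27 as k → ∞.
The series converges when 4/27 · |u| < 1, giving R = 27/4.
At u = 27/4: convergence follows from the alternating series test (terms decrease monotonically to 0).
At u = -27/4: the terms are asymptotic to a nonzero constant times 1/k, so the series diverges by limit comparison with Σ 1/k.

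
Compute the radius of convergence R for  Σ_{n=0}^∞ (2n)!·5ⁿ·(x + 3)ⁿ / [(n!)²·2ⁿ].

R = 1/10

By the ratio test, |a_{n+1}/a_n| = (2n+1)·(2n+2)/(n+1)² · 5/2 → 10.
Thus R = 1/(10) = 1/10.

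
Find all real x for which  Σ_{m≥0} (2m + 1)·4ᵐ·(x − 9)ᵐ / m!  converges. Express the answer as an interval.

The ratio of consecutive coefficients is (2(m+1) + 1)/(2m + 1) · 4 · 1/(m+1) → 0.
The limit is 0, so the series converges for all x; R = ∞.

(−∞, ∞)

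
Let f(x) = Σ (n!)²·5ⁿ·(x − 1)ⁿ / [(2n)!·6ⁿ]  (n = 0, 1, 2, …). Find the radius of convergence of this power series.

By the ratio test, |a_{n+1}/a_n| = (n+1)²/[(2n+1)·(2n+2)] · 5/6 → 5/24.
Convergence for |x − 1| · 5/24 < 1, i.e. |x − 1| < 24/5. So R = 24/5.

R = 24/5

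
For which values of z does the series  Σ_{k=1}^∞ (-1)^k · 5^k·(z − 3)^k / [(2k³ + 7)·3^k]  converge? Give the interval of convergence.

The ratio of consecutive coefficients is [(2k³ + 7)/(2(k+1)³ + 7)] · 5/3 → 5/3.
Convergence for |z − 3| · 5/3 < 1, i.e. |z − 3| < 3/5. So R = 3/5.
Endpoint z = 18/5: the terms are on the order of 1/k³, so the series converges absolutely by comparison with the p-series (p = 3 > 1).
At z = 12/5: absolute convergence follows by limit comparison with Σ 1/k³.

[12/5, 18/5]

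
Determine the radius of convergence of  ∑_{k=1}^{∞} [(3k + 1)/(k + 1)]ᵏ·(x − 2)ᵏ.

R = 1/3

Root test: |a_k|^(1/k) = (3k + 1)/(k + 1) → 3.
Thus R = 1/(3) = 1/3.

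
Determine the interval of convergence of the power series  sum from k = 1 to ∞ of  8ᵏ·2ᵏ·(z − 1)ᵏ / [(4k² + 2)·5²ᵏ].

By the ratio test, |a_{k+1}/a_k| = [(4k² + 2)/(4(k+1)² + 2)] · 8·2/25 → 16/25.
Convergence for |z − 1| · 16/25 < 1, i.e. |z − 1| < 25/16. So R = 25/16.
Endpoint z = 41/16: the series is dominated by a constant times Σ 1/k², which converges (p = 2 > 1).
Endpoint z = -9/16: the series is dominated by a constant times Σ 1/k², which converges (p = 2 > 1).

[-9/16, 41/16]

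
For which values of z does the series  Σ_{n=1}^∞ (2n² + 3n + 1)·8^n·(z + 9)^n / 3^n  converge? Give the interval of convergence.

Ratio test: |a_{n+1}/a_n| = [(2(n+1)² + 3(n+1) + 1)/(2n² + 3n + 1)] · 8/3 → 8/3 as n → ∞.
Hence the series converges for |z + 9| < 1/(8/3) = 3/8, so the radius of convergence is 3/8.
At z = -69/8: the n-th term does not approach 0; divergence by the term test.
When z = -75/8, the terms have absolute value of order n², which does not tend to 0, so the series diverges by the divergence test.

(-75/8, -69/8)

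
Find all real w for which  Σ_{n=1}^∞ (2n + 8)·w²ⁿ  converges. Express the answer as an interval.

Apply the ratio test: |a_{n+1}| / |a_n| = (2(n+1) + 8)/(2n + 8), which tends to 1 as n → ∞.
Writing y = w², the series in y has radius 1, so |w| < √(1) = 1 and R = 1.
When w = 1, the n-th term does not approach 0; divergence by the term test.
Endpoint w = -1: the n-th term does not approach 0; divergence by the term test.

(-1, 1)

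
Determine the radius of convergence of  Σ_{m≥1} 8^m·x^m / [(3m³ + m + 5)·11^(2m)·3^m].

R = 363/8

Ratio test: |a_{m+1}/a_m| = [(3m³ + m + 5)/(3(m+1)³ + (m+1) + 5)] · 8/(121·3) → 8/363 as m → ∞.
Convergence for |x| · 8/363 < 1, i.e. |x| < 363/8. So R = 363/8.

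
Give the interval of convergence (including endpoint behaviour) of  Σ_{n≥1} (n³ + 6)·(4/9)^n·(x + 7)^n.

(-37/4, -19/4)

By the ratio test, |a_{n+1}/a_n| = [((n+1)³ + 6)/(n³ + 6)] · 4/9 → 4/9.
Thus R = 1/(4/9) = 9/4.
Check x = -19/4: the n-th term does not approach 0; divergence by the term test.
Endpoint x = -37/4: the terms do not tend to 0, so the series diverges.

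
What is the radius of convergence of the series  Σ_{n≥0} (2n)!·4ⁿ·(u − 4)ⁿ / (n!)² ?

R = 1/16

Ratio test: |a_{n+1}/a_n| = (2n+1)·(2n+2)/(n+1)² · 4 → 16 as n → ∞.
Thus R = 1/(16) = 1/16.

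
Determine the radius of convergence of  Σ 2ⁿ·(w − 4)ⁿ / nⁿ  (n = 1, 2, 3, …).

Applying the root test, |a_n|^(1/n) = 2/n → 0.
Since the n-th root of |a_n| tends to 0, the series converges for all real w; R = ∞.

R = ∞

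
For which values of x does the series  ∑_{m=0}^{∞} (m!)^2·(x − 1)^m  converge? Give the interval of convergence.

The ratio of consecutive coefficients is (m+1)² → ∞.
The terms grow without bound for any (x − 1) ≠ 0, so R = 0 (convergence only at x = 1).

{1}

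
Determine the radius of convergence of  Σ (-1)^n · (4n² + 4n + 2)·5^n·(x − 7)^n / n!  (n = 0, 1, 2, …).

R = ∞

By the ratio test, |a_{n+1}/a_n| = (4(n+1)² + 4(n+1) + 2)/(4n² + 4n + 2) · 5 · 1/(n+1) → 0.
The ratio tends to 0 regardless of x, hence R = ∞.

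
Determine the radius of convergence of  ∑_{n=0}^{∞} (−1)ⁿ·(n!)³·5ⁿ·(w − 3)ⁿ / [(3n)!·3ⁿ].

R = 81/5

Ratio test: |a_{n+1}/a_n| = (n+1)³/[(3n+1)·(3n+2)·(3n+3)] · 5/3 → 5/81 as n → ∞.
Hence the series converges for |w − 3| < 1/(5/81) = 81/5, so the radius of convergence is 81/5.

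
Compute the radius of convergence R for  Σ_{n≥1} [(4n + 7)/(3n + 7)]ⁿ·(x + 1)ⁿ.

R = 3/4

Root test: |a_n|^(1/n) = (4n + 7)/(3n + 7) → 4/3.
Hence the series converges for |x + 1| < 1/(4/3) = 3/4, so the radius of convergence is 3/4.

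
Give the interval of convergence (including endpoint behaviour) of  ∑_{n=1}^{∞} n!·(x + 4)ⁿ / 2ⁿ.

{-4}

The ratio of consecutive coefficients is (n+1) · 1/2 → ∞.
The terms grow without bound for any (x + 4) ≠ 0, so R = 0 (convergence only at x = -4).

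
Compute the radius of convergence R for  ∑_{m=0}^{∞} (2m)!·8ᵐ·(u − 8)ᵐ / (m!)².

Ratio test: |a_{m+1}/a_m| = (2m+1)·(2m+2)/(m+1)² · 8 → 32 as m → ∞.
The series converges when 32 · |u − 8| < 1, giving R = 1/32.

R = 1/32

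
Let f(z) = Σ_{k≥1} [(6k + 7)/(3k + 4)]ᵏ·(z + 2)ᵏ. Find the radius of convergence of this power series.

R = 1/2

Root test: |a_k|^(1/k) = (6k + 7)/(3k + 4) → 2.
The series converges when 2 · |z + 2| < 1, giving R = 1/2.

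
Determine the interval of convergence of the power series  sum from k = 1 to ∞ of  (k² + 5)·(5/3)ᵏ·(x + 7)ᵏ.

Ratio test: |a_{k+1}/a_k| = [((k+1)² + 5)/(k² + 5)] · 5/3 → 5/3 as k → ∞.
The series converges when 5/3 · |x + 7| < 1, giving R = 3/5.
Endpoint x = -32/5: the k-th term does not approach 0; divergence by the term test.
Endpoint x = -38/5: the terms do not tend to 0, so the series diverges.

(-38/5, -32/5)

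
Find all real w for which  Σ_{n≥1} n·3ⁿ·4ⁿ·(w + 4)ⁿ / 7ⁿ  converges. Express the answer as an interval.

Apply the ratio test: |a_{n+1}| / |a_n| = [(n+1)/n] · 3·4/7, which tends to 12/7 as n → ∞.
The series converges when 12/7 · |w + 4| < 1, giving R = 7/12.
When w = -41/12, the terms do not tend to 0, so the series diverges.
Check w = -55/12: the terms do not tend to 0, so the series diverges.

(-55/12, -41/12)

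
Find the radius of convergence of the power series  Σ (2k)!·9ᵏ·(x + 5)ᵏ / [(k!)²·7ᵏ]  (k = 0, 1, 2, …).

Ratio test: |a_{k+1}/a_k| = (2k+1)·(2k+2)/(k+1)² · 9/7 → 36/7 as k → ∞.
Thus R = 1/(36/7) = 7/36.

R = 7/36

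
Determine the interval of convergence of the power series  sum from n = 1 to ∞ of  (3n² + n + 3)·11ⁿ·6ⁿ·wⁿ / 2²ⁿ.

(-2/33, 2/33)

Apply the ratio test: |a_{n+1}| / |a_n| = [(3(n+1)² + (n+1) + 3)/(3n² + n + 3)] · 11·6/4, which tends to 33/2 as n → ∞.
Thus R = 1/(33/2) = 2/33.
When w = 2/33, the terms do not tend to 0, so the series diverges.
Check w = -2/33: the n-th term does not approach 0; divergence by the term test.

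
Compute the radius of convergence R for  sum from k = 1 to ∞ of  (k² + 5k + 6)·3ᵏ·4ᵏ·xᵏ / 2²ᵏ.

The ratio of consecutive coefficients is [((k+1)² + 5(k+1) + 6)/(k² + 5k + 6)] · 3·4/4 → 3.
Thus R = 1/(3) = 1/3.

R = 1/3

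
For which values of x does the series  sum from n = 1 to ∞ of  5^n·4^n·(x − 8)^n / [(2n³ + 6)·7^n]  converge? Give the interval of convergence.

[153/20, 167/20]

Ratio test: |a_{n+1}/a_n| = [(2n³ + 6)/(2(n+1)³ + 6)] · 5·4/7 → 20/7 as n → ∞.
The series converges when 20/7 · |x − 8| < 1, giving R = 7/20.
Endpoint x = 167/20: the series is dominated by a constant times Σ 1/n³, which converges (p = 3 > 1).
Check x = 153/20: absolute convergence follows by limit comparison with Σ 1/n³.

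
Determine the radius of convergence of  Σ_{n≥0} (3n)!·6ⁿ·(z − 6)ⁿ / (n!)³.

Ratio test: |a_{n+1}/a_n| = (3n+1)·(3n+2)·(3n+3)/(n+1)³ · 6 → 162 as n → ∞.
Hence the series converges for |z − 6| < 1/(162) = 1/162, so the radius of convergence is 1/162.

R = 1/162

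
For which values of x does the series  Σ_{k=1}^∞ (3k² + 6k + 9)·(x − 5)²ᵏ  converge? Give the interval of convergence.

Apply the ratio test: |a_{k+1}| / |a_k| = (3(k+1)² + 6(k+1) + 9)/(3k² + 6k + 9), which tends to 1 as k → ∞.
Since the exponent of (x − 5) increases by 2 each term, convergence requires |x − 5|² < 1, hence R = 1.
Check x = 6: the k-th term does not approach 0; divergence by the term test.
Endpoint x = 4: the terms have absolute value of order k², which does not tend to 0, so the series diverges by the divergence test.

(4, 6)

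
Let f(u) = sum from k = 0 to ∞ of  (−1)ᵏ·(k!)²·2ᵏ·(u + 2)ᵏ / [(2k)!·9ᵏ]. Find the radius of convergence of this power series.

Ratio test: |a_{k+1}/a_k| = (k+1)²/[(2k+1)·(2k+2)] · 2/9 → 1/18 as k → ∞.
The series converges when 1/18 · |u + 2| < 1, giving R = 18.

R = 18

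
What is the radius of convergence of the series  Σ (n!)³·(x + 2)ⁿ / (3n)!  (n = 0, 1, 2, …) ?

Apply the ratio test: |a_{n+1}| / |a_n| = (n+1)³/[(3n+1)·(3n+2)·(3n+3)], which tends to 1/27 as n → ∞.
The series converges when 1/27 · |x + 2| < 1, giving R = 27.

R = 27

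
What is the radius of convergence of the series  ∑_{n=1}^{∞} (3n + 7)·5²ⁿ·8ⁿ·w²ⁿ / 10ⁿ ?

R = √5/10

The ratio of consecutive coefficients is [(3(n+1) + 7)/(3n + 7)] · 25·8/10 → 20.
Successive powers of w differ by 2, so the series converges when |w|² · 20 < 1, i.e. |w| < √(1/20). So R = √5/10.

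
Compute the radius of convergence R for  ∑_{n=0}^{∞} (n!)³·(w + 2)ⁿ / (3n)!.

Apply the ratio test: |a_{n+1}| / |a_n| = (n+1)³/[(3n+1)·(3n+2)·(3n+3)], which tends to 1/27 as n → ∞.
Thus R = 1/(1/27) = 27.

R = 27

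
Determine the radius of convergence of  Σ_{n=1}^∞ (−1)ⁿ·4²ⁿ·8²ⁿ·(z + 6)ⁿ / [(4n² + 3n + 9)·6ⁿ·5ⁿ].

Ratio test: |a_{n+1}/a_n| = [(4n² + 3n + 9)/(4(n+1)² + 3(n+1) + 9)] · 16·64/(6·5) → 512/15 as n → ∞.
Hence the series converges for |z + 6| < 1/(512/15) = 15/512, so the radius of convergence is 15/512.

R = 15/512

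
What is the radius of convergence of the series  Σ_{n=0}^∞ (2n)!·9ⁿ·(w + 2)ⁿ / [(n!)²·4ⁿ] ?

R = 1/9

Apply the ratio test: |a_{n+1}| / |a_n| = (2n+1)·(2n+2)/(n+1)² · 9/4, which tends to 9 as n → ∞.
The series converges when 9 · |w + 2| < 1, giving R = 1/9.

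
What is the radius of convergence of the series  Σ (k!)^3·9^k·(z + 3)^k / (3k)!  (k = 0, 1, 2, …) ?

Ratio test: |a_{k+1}/a_k| = (k+1)³/[(3k+1)·(3k+2)·(3k+3)] · 9 → 1/3 as k → ∞.
Hence the series converges for |z + 3| < 1/(1/3) = 3, so the radius of convergence is 3.

R = 3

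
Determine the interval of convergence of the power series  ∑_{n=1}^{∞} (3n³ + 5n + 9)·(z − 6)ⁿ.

(5, 7)

By the ratio test, |a_{n+1}/a_n| = (3(n+1)³ + 5(n+1) + 9)/(3n³ + 5n + 9) → 1.
Hence R = 1.
Endpoint z = 7: the n-th term does not approach 0; divergence by the term test.
At z = 5: the n-th term does not approach 0; divergence by the term test.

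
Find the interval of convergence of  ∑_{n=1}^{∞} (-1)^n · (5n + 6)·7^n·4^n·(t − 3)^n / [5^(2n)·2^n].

Apply the ratio test: |a_{n+1}| / |a_n| = [(5(n+1) + 6)/(5n + 6)] · 7·4/(25·2), which tends to 14/25 as n → ∞.
Thus R = 1/(14/25) = 25/14.
When t = 67/14, the terms do not tend to 0, so the series diverges.
Endpoint t = 17/14: the n-th term does not approach 0; divergence by the term test.

(17/14, 67/14)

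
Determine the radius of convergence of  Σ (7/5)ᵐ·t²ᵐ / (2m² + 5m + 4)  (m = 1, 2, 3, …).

Ratio test: |a_{m+1}/a_m| = [(2m² + 5m + 4)/(2(m+1)² + 5(m+1) + 4)] · 7/5 → 7/5 as m → ∞.
Since the exponent of t increases by 2 each term, convergence requires |t|² < 5/7, hence R = √35/7.

R = √35/7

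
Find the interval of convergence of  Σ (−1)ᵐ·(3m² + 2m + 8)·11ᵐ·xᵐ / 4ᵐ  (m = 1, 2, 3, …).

By the ratio test, |a_{m+1}/a_m| = [(3(m+1)² + 2(m+1) + 8)/(3m² + 2m + 8)] · 11/4 → 11/4.
Thus R = 1/(11/4) = 4/11.
When x = 4/11, the terms have absolute value of order m², which does not tend to 0, so the series diverges by the divergence test.
When x = -4/11, the terms do not tend to 0, so the series diverges.

(-4/11, 4/11)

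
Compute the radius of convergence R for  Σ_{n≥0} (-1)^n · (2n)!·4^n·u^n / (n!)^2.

R = 1/16

By the ratio test, |a_{n+1}/a_n| = (2n+1)·(2n+2)/(n+1)² · 4 → 16.
Hence the series converges for |u| < 1/(16) = 1/16, so the radius of convergence is 1/16.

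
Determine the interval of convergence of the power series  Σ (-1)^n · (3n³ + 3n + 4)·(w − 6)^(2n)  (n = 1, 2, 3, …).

(5, 7)

Apply the ratio test: |a_{n+1}| / |a_n| = (3(n+1)³ + 3(n+1) + 4)/(3n³ + 3n + 4), which tends to 1 as n → ∞.
Since the exponent of (w − 6) increases by 2 each term, convergence requires |w − 6|² < 1, hence R = 1.
When w = 7, the terms do not tend to 0, so the series diverges.
Endpoint w = 5: the terms do not tend to 0, so the series diverges.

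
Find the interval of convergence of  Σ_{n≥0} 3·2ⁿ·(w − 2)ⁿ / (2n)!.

(−∞, ∞)

Apply the ratio test: |a_{n+1}| / |a_n| = 3/3 · 2 · 1/[(2n+1)·(2n+2)], which tends to 0 as n → ∞.
The ratio tends to 0 regardless of w, hence R = ∞.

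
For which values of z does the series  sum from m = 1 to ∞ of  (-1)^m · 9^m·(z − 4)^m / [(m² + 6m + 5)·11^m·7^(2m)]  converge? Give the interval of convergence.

By the ratio test, |a_{m+1}/a_m| = [(m² + 6m + 5)/((m+1)² + 6(m+1) + 5)] · 9/(11·49) → 9/539.
The series converges when 9/539 · |z − 4| < 1, giving R = 539/9.
At z = 575/9: the terms are on the order of 1/m², so the series converges absolutely by comparison with the p-series (p = 2 > 1).
Check z = -503/9: the terms are on the order of 1/m², so the series converges absolutely by comparison with the p-series (p = 2 > 1).

[-503/9, 575/9]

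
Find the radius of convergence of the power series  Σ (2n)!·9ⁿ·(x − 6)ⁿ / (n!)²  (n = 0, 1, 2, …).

Ratio test: |a_{n+1}/a_n| = (2n+1)·(2n+2)/(n+1)² · 9 → 36 as n → ∞.
Convergence for |x − 6| · 36 < 1, i.e. |x − 6| < 1/36. So R = 1/36.

R = 1/36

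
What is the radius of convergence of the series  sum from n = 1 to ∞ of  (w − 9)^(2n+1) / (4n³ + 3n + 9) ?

R = 1

By the ratio test, |a_{n+1}/a_n| = (4n³ + 3n + 9)/(4(n+1)³ + 3(n+1) + 9) → 1.
Successive powers of (w − 9) differ by 2, so the series converges when |w − 9|² · 1 < 1, i.e. |w − 9| < √(1) = 1. So R = 1.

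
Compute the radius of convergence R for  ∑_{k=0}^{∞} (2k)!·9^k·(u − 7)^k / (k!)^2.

R = 1/36

The ratio of consecutive coefficients is (2k+1)·(2k+2)/(k+1)² · 9 → 36.
Hence the series converges for |u − 7| < 1/(36) = 1/36, so the radius of convergence is 1/36.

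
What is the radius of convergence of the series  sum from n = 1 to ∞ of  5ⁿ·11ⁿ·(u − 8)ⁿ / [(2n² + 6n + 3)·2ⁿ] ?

R = 2/55

The ratio of consecutive coefficients is [(2n² + 6n + 3)/(2(n+1)² + 6(n+1) + 3)] · 5·11/2 → 55/2.
Hence the series converges for |u − 8| < 1/(55/2) = 2/55, so the radius of convergence is 2/55.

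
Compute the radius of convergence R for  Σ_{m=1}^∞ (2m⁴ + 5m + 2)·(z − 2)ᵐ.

R = 1

Ratio test: |a_{m+1}/a_m| = (2(m+1)⁴ + 5(m+1) + 2)/(2m⁴ + 5m + 2) → 1 as m → ∞.
Hence R = 1.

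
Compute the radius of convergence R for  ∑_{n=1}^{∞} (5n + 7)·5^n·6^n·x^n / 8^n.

R = 4/15

Ratio test: |a_{n+1}/a_n| = [(5(n+1) + 7)/(5n + 7)] · 5·6/8 → 15/4 as n → ∞.
The series converges when 15/4 · |x| < 1, giving R = 4/15.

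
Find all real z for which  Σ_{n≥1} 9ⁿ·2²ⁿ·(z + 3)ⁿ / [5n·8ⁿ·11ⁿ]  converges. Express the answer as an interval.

[-49/9, -5/9)

The ratio of consecutive coefficients is [5n/5(n+1)] · 9·4/(8·11) → 9/22.
Hence the series converges for |z + 3| < 1/(9/22) = 22/9, so the radius of convergence is 22/9.
At z = -5/9: the terms behave like c/n; limit comparison with the harmonic series gives divergence.
Check z = -49/9: convergence follows from the alternating series test (terms decrease monotonically to 0).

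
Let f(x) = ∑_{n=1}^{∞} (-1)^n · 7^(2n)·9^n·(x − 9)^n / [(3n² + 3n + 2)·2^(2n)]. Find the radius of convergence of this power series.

The ratio of consecutive coefficients is [(3n² + 3n + 2)/(3(n+1)² + 3(n+1) + 2)] · 49·9/4 → 441/4.
Hence the series converges for |x − 9| < 1/(441/4) = 4/441, so the radius of convergence is 4/441.

R = 4/441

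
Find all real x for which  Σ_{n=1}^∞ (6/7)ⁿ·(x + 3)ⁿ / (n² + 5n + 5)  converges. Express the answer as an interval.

[-25/6, -11/6]

By the ratio test, |a_{n+1}/a_n| = [(n² + 5n + 5)/((n+1)² + 5(n+1) + 5)] · 6/7 → 6/7.
Convergence for |x + 3| · 6/7 < 1, i.e. |x + 3| < 7/6. So R = 7/6.
At x = -11/6: the terms are on the order of 1/n², so the series converges absolutely by comparison with the p-series (p = 2 > 1).
Check x = -25/6: the terms are on the order of 1/n², so the series converges absolutely by comparison with the p-series (p = 2 > 1).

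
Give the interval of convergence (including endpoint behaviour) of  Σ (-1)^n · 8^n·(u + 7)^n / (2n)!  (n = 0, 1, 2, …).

(−∞, ∞)

By the ratio test, |a_{n+1}/a_n| = 8 · 1/[(2n+1)·(2n+2)] → 0.
Since the limit is 0 < 1 for every u, the series converges on all of ℝ and R = ∞.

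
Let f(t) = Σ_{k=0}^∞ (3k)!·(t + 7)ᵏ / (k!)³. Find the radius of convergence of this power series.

R = 1/27

By the ratio test, |a_{k+1}/a_k| = (3k+1)·(3k+2)·(3k+3)/(k+1)³ → 27.
Hence the series converges for |t + 7| < 1/(27) = 1/27, so the radius of convergence is 1/27.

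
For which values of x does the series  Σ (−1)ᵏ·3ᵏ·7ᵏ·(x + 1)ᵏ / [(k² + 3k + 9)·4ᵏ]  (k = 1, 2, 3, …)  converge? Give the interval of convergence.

[-25/21, -17/21]

The ratio of consecutive coefficients is [(k² + 3k + 9)/((k+1)² + 3(k+1) + 9)] · 3·7/4 → 21/4.
Hence the series converges for |x + 1| < 1/(21/4) = 4/21, so the radius of convergence is 4/21.
When x = -17/21, the terms are on the order of 1/k², so the series converges absolutely by comparison with the p-series (p = 2 > 1).
At x = -25/21: the series is dominated by a constant times Σ 1/k², which converges (p = 2 > 1).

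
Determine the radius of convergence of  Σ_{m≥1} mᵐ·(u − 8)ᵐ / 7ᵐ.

Root test: |a_m|^(1/m) = m/7 → ∞.
Since the m-th root of |a_m| is unbounded, the series converges only at u = 8; R = 0.

R = 0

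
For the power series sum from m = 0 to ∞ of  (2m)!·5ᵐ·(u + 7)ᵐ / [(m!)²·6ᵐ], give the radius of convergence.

Ratio test: |a_{m+1}/a_m| = (2m+1)·(2m+2)/(m+1)² · 5/6 → 10/3 as m → ∞.
The series converges when 10/3 · |u + 7| < 1, giving R = 3/10.

R = 3/10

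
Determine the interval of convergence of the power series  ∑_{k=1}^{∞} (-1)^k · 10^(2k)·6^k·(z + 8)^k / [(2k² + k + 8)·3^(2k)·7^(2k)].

Apply the ratio test: |a_{k+1}| / |a_k| = [(2k² + k + 8)/(2(k+1)² + (k+1) + 8)] · 100·6/(9·49), which tends to 200/147 as k → ∞.
Hence the series converges for |z + 8| < 1/(200/147) = 147/200, so the radius of convergence is 147/200.
At z = -1453/200: absolute convergence follows by limit comparison with Σ 1/k².
Check z = -1747/200: absolute convergence follows by limit comparison with Σ 1/k².

[-1747/200, -1453/200]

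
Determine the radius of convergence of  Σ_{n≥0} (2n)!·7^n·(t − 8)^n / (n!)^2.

Apply the ratio test: |a_{n+1}| / |a_n| = (2n+1)·(2n+2)/(n+1)² · 7, which tends to 28 as n → ∞.
The series converges when 28 · |t − 8| < 1, giving R = 1/28.

R = 1/28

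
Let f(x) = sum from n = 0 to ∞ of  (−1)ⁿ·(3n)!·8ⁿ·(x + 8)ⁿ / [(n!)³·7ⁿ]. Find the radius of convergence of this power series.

Ratio test: |a_{n+1}/a_n| = (3n+1)·(3n+2)·(3n+3)/(n+1)³ · 8/7 → 216/7 as n → ∞.
The series converges when 216/7 · |x + 8| < 1, giving R = 7/216.

R = 7/216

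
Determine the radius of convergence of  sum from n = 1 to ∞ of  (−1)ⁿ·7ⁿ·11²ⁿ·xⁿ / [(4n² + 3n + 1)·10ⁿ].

By the ratio test, |a_{n+1}/a_n| = [(4n² + 3n + 1)/(4(n+1)² + 3(n+1) + 1)] · 7·121/10 → 847/10.
The series converges when 847/10 · |x| < 1, giving R = 10/847.

R = 10/847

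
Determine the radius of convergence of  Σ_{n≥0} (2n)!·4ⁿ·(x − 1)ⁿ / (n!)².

Apply the ratio test: |a_{n+1}| / |a_n| = (2n+1)·(2n+2)/(n+1)² · 4, which tends to 16 as n → ∞.
Thus R = 1/(16) = 1/16.

R = 1/16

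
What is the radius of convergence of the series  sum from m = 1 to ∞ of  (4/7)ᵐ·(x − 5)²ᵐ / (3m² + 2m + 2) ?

Apply the ratio test: |a_{m+1}| / |a_m| = [(3m² + 2m + 2)/(3(m+1)² + 2(m+1) + 2)] · 4/7, which tends to 4/7 as m → ∞.
Writing y = (x − 5)², the series in y has radius 7/4, so |x − 5| < √(7/4) and R = √7/2.

R = √7/2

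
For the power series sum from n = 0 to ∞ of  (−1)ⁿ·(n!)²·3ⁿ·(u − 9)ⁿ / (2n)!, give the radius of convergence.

The ratio of consecutive coefficients is (n+1)²/[(2n+1)·(2n+2)] · 3 → 3/4.
Hence the series converges for |u − 9| < 1/(3/4) = 4/3, so the radius of convergence is 4/3.

R = 4/3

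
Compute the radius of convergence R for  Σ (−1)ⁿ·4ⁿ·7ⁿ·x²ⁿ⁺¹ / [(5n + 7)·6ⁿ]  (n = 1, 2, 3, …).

R = √42/14

Apply the ratio test: |a_{n+1}| / |a_n| = [(5n + 7)/(5(n+1) + 7)] · 4·7/6, which tends to 14/3 as n → ∞.
Successive powers of x differ by 2, so the series converges when |x|² · 14/3 < 1, i.e. |x| < √(3/14). So R = √42/14.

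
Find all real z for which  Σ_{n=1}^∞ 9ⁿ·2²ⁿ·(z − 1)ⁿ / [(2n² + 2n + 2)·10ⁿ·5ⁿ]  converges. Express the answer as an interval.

The ratio of consecutive coefficients is [(2n² + 2n + 2)/(2(n+1)² + 2(n+1) + 2)] · 9·4/(10·5) → 18/25.
Convergence for |z − 1| · 18/25 < 1, i.e. |z − 1| < 25/18. So R = 25/18.
When z = 43/18, the terms are on the order of 1/n², so the series converges absolutely by comparison with the p-series (p = 2 > 1).
When z = -7/18, absolute convergence follows by limit comparison with Σ 1/n².

[-7/18, 43/18]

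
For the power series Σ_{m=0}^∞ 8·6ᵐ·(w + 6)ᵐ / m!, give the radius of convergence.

Apply the ratio test: |a_{m+1}| / |a_m| = 8/8 · 6 · 1/(m+1), which tends to 0 as m → ∞.
The ratio tends to 0 regardless of w, hence R = ∞.

R = ∞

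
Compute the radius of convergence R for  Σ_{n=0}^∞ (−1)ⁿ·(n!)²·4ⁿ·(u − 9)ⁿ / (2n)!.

R = 1

The ratio of consecutive coefficients is (n+1)²/[(2n+1)·(2n+2)] · 4 → 1.
Convergence for |u − 9| < 1, so R = 1.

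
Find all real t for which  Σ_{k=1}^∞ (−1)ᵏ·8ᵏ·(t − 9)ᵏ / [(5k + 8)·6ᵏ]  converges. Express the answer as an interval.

(33/4, 39/4]

The ratio of consecutive coefficients is [(5k + 8)/(5(k+1) + 8)] · 8/6 → 4/3.
Thus R = 1/(4/3) = 3/4.
When t = 39/4, convergence follows from the alternating series test (terms decrease monotonically to 0).
At t = 33/4: the terms are asymptotic to a nonzero constant times 1/k, so the series diverges by limit comparison with Σ 1/k.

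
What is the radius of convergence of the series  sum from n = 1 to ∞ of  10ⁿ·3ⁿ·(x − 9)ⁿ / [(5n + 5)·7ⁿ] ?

The ratio of consecutive coefficients is [(5n + 5)/(5(n+1) + 5)] · 10·3/7 → 30/7.
Convergence for |x − 9| · 30/7 < 1, i.e. |x − 9| < 7/30. So R = 7/30.

R = 7/30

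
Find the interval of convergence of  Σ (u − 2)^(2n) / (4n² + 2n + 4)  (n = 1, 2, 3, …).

Apply the ratio test: |a_{n+1}| / |a_n| = (4n² + 2n + 4)/(4(n+1)² + 2(n+1) + 4), which tends to 1 as n → ∞.
Writing y = (u − 2)², the series in y has radius 1, so |u − 2| < √(1) = 1 and R = 1.
Check u = 3: the series is dominated by a constant times Σ 1/n², which converges (p = 2 > 1).
Endpoint u = 1: absolute convergence follows by limit comparison with Σ 1/n².

[1, 3]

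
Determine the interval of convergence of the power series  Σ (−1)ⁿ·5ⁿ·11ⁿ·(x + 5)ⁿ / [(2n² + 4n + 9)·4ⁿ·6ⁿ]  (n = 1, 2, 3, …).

The ratio of consecutive coefficients is [(2n² + 4n + 9)/(2(n+1)² + 4(n+1) + 9)] · 5·11/(4·6) → 55/24.
The series converges when 55/24 · |x + 5| < 1, giving R = 24/55.
Endpoint x = -251/55: the terms are on the order of 1/n², so the series converges absolutely by comparison with the p-series (p = 2 > 1).
Endpoint x = -299/55: the terms are on the order of 1/n², so the series converges absolutely by comparison with the p-series (p = 2 > 1).

[-299/55, -251/55]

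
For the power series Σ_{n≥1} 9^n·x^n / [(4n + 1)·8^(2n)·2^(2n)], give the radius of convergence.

Apply the ratio test: |a_{n+1}| / |a_n| = [(4n + 1)/(4(n+1) + 1)] · 9/(64·4), which tends to 9/256 as n → ∞.
Convergence for |x| · 9/256 < 1, i.e. |x| < 256/9. So R = 256/9.

R = 256/9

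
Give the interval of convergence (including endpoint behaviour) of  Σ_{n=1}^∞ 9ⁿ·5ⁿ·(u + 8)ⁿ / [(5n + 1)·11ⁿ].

By the ratio test, |a_{n+1}/a_n| = [(5n + 1)/(5(n+1) + 1)] · 9·5/11 → 45/11.
Hence the series converges for |u + 8| < 1/(45/11) = 11/45, so the radius of convergence is 11/45.
Endpoint u = -349/45: the terms behave like c/n; limit comparison with the harmonic series gives divergence.
Check u = -371/45: an alternating series whose terms decrease to 0 in absolute value, so it converges by the Leibniz criterion.

[-371/45, -349/45)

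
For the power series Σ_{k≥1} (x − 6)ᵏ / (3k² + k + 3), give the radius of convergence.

R = 1

The ratio of consecutive coefficients is (3k² + k + 3)/(3(k+1)² + (k+1) + 3) → 1.
So the series converges when |x − 6| < 1 and diverges when |x − 6| > 1; R = 1.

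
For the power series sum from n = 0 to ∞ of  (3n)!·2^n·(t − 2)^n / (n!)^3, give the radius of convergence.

R = 1/54

Apply the ratio test: |a_{n+1}| / |a_n| = (3n+1)·(3n+2)·(3n+3)/(n+1)³ · 2, which tends to 54 as n → ∞.
The series converges when 54 · |t − 2| < 1, giving R = 1/54.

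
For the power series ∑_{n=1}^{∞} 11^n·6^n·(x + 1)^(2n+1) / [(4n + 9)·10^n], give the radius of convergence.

The ratio of consecutive coefficients is [(4n + 9)/(4(n+1) + 9)] · 11·6/10 → 33/5.
Successive powers of (x + 1) differ by 2, so the series converges when |x + 1|² · 33/5 < 1, i.e. |x + 1| < √(5/33). So R = √165/33.

R = √165/33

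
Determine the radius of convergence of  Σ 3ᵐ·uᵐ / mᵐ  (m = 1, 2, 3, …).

By the Cauchy root test, |a_m|^(1/m) = 3/m → 0.
Since the m-th root of |a_m| tends to 0, the series converges for all real u; R = ∞.

R = ∞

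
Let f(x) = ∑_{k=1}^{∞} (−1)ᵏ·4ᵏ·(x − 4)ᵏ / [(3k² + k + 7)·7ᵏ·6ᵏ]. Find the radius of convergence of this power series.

Apply the ratio test: |a_{k+1}| / |a_k| = [(3k² + k + 7)/(3(k+1)² + (k+1) + 7)] · 4/(7·6), which tends to 2/21 as k → ∞.
Convergence for |x − 4| · 2/21 < 1, i.e. |x − 4| < 21/2. So R = 21/2.

R = 21/2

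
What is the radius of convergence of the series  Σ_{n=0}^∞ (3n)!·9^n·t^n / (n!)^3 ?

R = 1/243

By the ratio test, |a_{n+1}/a_n| = (3n+1)·(3n+2)·(3n+3)/(n+1)³ · 9 → 243.
The series converges when 243 · |t| < 1, giving R = 1/243.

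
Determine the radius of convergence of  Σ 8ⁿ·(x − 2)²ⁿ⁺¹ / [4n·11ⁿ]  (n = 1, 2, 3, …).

R = √22/4

Ratio test: |a_{n+1}/a_n| = [4n/4(n+1)] · 8/11 → 8/11 as n → ∞.
Successive powers of (x − 2) differ by 2, so the series converges when |x − 2|² · 8/11 < 1, i.e. |x − 2| < √(11/8). So R = √22/4.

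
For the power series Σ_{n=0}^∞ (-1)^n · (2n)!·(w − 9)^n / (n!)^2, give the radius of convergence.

The ratio of consecutive coefficients is (2n+1)·(2n+2)/(n+1)² → 4.
The series converges when 4 · |w − 9| < 1, giving R = 1/4.

R = 1/4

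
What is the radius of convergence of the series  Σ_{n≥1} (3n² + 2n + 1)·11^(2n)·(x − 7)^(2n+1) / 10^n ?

R = √10/11

Apply the ratio test: |a_{n+1}| / |a_n| = [(3(n+1)² + 2(n+1) + 1)/(3n² + 2n + 1)] · 121/10, which tends to 121/10 as n → ∞.
Writing y = (x − 7)², the series in y has radius 10/121, so |x − 7| < √(10/121) and R = √10/11.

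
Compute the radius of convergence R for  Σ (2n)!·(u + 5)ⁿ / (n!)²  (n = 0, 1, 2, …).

Apply the ratio test: |a_{n+1}| / |a_n| = (2n+1)·(2n+2)/(n+1)², which tends to 4 as n → ∞.
Convergence for |u + 5| · 4 < 1, i.e. |u + 5| < 1/4. So R = 1/4.

R = 1/4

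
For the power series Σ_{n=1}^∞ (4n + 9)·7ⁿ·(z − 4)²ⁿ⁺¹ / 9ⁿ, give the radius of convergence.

The ratio of consecutive coefficients is [(4(n+1) + 9)/(4n + 9)] · 7/9 → 7/9.
Writing y = (z − 4)², the series in y has radius 9/7, so |z − 4| < √(9/7) and R = 3√7/7.

R = 3√7/7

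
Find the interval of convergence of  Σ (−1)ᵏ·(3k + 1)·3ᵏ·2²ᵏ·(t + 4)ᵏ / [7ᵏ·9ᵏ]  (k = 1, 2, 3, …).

(-37/4, 5/4)

Apply the ratio test: |a_{k+1}| / |a_k| = [(3(k+1) + 1)/(3k + 1)] · 3·4/(7·9), which tends to 4/21 as k → ∞.
Hence the series converges for |t + 4| < 1/(4/21) = 21/4, so the radius of convergence is 21/4.
Endpoint t = 5/4: the k-th term does not approach 0; divergence by the term test.
When t = -37/4, the k-th term does not approach 0; divergence by the term test.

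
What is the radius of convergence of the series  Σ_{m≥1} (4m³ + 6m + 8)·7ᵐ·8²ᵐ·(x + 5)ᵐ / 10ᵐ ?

By the ratio test, |a_{m+1}/a_m| = [(4(m+1)³ + 6(m+1) + 8)/(4m³ + 6m + 8)] · 7·64/10 → 224/5.
Thus R = 1/(224/5) = 5/224.

R = 5/224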